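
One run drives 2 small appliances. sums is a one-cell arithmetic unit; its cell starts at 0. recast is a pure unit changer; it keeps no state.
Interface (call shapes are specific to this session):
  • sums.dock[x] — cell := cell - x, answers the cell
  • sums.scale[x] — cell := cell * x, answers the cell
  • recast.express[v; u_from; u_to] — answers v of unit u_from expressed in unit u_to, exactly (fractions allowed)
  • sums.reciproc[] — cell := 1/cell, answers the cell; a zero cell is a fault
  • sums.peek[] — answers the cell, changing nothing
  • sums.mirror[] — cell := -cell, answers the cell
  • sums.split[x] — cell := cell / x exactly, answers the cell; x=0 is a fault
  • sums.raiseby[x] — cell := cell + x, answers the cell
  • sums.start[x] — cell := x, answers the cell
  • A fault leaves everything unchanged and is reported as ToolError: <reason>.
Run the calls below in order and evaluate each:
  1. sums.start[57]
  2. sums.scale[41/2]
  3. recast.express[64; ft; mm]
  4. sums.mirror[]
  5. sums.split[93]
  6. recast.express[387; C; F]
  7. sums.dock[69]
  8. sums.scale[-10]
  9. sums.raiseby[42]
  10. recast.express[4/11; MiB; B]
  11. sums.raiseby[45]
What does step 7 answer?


Answer: -5057/62

Derivation:
Now I run sums.start on x: 57, giving 57.
Invoking sums.scale on x: 41/2, — result: 2337/2.
I invoke recast.express on v: 64, u_from: ft, u_to: mm, which returns 97536/5.
I invoke sums.mirror(), and observe -2337/2.
I invoke sums.split on x: 93, and get -779/62.
Now I run recast.express on v: 387, u_from: C, u_to: F, yielding 3643/5.
I invoke sums.dock on x: 69, — result: -5057/62.
I call sums.scale on x: -10, — result: 25285/31.
Invoking sums.raiseby on x: 42, → 26587/31.
Invoking recast.express on v: 4/11, u_from: MiB, u_to: B, and get 4194304/11.
Now I run sums.raiseby on x: 45, — result: 27982/31.


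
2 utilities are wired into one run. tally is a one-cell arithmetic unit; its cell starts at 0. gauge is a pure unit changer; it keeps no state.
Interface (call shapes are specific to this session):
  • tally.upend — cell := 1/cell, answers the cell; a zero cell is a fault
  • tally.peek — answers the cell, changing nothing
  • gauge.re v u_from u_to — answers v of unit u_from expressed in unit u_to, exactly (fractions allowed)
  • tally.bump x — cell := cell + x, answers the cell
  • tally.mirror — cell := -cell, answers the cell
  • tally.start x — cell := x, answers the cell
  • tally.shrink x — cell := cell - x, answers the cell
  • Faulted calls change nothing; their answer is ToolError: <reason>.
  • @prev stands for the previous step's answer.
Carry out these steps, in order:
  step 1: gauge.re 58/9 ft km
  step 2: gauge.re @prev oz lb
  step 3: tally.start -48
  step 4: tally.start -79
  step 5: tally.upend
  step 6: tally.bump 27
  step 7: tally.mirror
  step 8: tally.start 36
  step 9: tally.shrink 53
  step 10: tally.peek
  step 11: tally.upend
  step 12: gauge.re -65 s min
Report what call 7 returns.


Answer: -2132/79

Derivation:
% gauge.re v='58/9' u_from='ft' u_to='km'
[out] 3683/1875000
% gauge.re v='@prev' u_from='oz' u_to='lb'
[out] 3683/30000000
% tally.start x='-48'
[out] -48
% tally.start x='-79'
[out] -79
% tally.upend
[out] -1/79
% tally.bump x='27'
[out] 2132/79
% tally.mirror
[out] -2132/79
% tally.start x='36'
[out] 36
% tally.shrink x='53'
[out] -17
% tally.peek
[out] -17
% tally.upend
[out] -1/17
% gauge.re v='-65' u_from='s' u_to='min'
[out] -13/12


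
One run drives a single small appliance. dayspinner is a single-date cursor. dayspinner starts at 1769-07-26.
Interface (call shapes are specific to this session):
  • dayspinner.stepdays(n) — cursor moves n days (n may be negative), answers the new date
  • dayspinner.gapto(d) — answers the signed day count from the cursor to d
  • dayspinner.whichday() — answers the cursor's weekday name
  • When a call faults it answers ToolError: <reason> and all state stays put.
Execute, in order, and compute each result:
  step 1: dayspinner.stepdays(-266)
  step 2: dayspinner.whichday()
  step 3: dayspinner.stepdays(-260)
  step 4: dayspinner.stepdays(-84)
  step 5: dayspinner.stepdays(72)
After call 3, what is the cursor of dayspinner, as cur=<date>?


# dayspinner.stepdays(-266) : 1768-11-02
# dayspinner.whichday() : Wednesday
# dayspinner.stepdays(-260) : 1768-02-16
# dayspinner.stepdays(-84) : 1767-11-24
# dayspinner.stepdays(72) : 1768-02-04

Answer: cur=1768-02-16


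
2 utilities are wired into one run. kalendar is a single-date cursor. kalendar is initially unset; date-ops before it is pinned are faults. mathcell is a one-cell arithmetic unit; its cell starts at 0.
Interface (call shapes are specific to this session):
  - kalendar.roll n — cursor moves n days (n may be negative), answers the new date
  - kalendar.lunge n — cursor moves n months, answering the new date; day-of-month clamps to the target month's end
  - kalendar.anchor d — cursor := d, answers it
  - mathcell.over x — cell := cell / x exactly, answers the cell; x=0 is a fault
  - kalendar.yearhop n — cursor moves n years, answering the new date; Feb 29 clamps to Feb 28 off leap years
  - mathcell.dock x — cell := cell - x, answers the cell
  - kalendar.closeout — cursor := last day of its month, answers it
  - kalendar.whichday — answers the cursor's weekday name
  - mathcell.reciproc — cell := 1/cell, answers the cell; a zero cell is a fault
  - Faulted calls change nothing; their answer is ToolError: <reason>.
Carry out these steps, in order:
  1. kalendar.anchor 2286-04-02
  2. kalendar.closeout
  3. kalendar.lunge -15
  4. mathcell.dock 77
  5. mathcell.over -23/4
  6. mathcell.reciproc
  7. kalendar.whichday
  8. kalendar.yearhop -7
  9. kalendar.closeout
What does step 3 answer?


Answer: 2285-01-30

Derivation:
Calling kalendar.anchor using 2286-04-02, and observe 2286-04-02.
Next I call kalendar.closeout, yielding 2286-04-30.
Now I run kalendar.lunge using -15, which returns 2285-01-30.
Calling mathcell.dock using 77, and observe -77.
I use mathcell.over using -23/4: 308/23.
Invoking mathcell.reciproc, — result: 23/308.
Using kalendar.whichday(), — result: Friday.
Invoking kalendar.yearhop using -7, giving 2278-01-30.
I try kalendar.closeout(), yielding 2278-01-31.


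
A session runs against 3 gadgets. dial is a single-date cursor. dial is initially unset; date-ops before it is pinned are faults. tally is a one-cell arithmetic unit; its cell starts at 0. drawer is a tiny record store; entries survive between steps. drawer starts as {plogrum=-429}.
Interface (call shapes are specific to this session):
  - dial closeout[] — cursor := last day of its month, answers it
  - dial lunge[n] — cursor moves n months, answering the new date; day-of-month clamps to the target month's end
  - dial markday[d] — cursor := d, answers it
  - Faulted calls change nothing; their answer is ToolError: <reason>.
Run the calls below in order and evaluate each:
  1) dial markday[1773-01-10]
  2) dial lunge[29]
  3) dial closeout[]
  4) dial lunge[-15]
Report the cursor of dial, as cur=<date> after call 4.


Using dial markday with d=1773-01-10, and get 1773-01-10.
Now I run dial lunge with n=29, and get 1775-06-10.
Now I run dial closeout, — result: 1775-06-30.
Using dial lunge with n=-15: 1774-03-30.

Answer: cur=1774-03-30


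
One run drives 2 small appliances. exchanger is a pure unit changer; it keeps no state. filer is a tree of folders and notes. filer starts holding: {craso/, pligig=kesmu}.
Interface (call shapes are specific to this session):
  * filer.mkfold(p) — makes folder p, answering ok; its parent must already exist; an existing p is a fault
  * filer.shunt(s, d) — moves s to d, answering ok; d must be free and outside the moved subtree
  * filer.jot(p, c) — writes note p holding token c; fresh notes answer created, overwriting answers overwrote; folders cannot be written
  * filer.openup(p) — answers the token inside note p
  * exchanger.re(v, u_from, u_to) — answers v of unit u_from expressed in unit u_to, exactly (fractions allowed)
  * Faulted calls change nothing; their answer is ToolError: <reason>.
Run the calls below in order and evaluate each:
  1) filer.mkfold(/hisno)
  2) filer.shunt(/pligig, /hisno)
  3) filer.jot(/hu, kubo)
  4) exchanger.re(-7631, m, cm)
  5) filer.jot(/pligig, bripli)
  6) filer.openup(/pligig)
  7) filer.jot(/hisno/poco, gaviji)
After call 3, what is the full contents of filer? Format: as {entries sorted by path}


Answer: {craso/, hisno/, hu=kubo, pligig=kesmu}

Derivation:
Do: filer.mkfold[p: /hisno]
See: ok
Do: filer.shunt[s: /pligig; d: /hisno]
See: ToolError: exists
Do: filer.jot[p: /hu; c: kubo]
See: created
Do: exchanger.re[v: -7631; u_from: m; u_to: cm]
See: -763100
Do: filer.jot[p: /pligig; c: bripli]
See: overwrote
Do: filer.openup[p: /pligig]
See: bripli
Do: filer.jot[p: /hisno/poco; c: gaviji]
See: created


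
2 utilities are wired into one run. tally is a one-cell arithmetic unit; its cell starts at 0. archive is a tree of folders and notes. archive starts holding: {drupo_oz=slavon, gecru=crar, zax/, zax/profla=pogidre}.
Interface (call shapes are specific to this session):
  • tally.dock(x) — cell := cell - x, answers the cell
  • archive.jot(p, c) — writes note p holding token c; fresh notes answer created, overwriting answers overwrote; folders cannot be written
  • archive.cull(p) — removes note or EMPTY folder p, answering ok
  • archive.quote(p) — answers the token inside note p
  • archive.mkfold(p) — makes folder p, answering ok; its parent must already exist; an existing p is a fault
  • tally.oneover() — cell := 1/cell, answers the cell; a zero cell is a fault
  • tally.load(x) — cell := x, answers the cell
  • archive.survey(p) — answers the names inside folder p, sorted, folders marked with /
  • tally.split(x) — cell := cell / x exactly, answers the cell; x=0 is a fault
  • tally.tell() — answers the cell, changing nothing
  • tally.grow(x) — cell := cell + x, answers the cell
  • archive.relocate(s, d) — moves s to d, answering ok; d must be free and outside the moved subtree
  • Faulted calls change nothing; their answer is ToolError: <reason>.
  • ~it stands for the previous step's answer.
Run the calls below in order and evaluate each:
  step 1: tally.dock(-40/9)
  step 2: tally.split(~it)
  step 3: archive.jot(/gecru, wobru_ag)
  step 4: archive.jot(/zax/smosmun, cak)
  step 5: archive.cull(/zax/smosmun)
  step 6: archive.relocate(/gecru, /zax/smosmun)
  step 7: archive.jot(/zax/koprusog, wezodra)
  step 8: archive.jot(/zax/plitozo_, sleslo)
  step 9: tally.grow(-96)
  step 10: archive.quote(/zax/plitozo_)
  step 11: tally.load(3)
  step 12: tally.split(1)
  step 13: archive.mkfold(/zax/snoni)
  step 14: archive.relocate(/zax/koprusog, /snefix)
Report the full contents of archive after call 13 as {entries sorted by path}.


-> tally.dock(x=-40/9)
<- 40/9
-> tally.split(x=~it)
<- 1
-> archive.jot(p=/gecru, c=wobru_ag)
<- overwrote
-> archive.jot(p=/zax/smosmun, c=cak)
<- created
-> archive.cull(p=/zax/smosmun)
<- ok
-> archive.relocate(s=/gecru, d=/zax/smosmun)
<- ok
-> archive.jot(p=/zax/koprusog, c=wezodra)
<- created
-> archive.jot(p=/zax/plitozo_, c=sleslo)
<- created
-> tally.grow(x=-96)
<- -95
-> archive.quote(p=/zax/plitozo_)
<- sleslo
-> tally.load(x=3)
<- 3
-> tally.split(x=1)
<- 3
-> archive.mkfold(p=/zax/snoni)
<- ok
-> archive.relocate(s=/zax/koprusog, d=/snefix)
<- ok

Answer: {drupo_oz=slavon, zax/, zax/koprusog=wezodra, zax/plitozo_=sleslo, zax/profla=pogidre, zax/smosmun=wobru_ag, zax/snoni/}


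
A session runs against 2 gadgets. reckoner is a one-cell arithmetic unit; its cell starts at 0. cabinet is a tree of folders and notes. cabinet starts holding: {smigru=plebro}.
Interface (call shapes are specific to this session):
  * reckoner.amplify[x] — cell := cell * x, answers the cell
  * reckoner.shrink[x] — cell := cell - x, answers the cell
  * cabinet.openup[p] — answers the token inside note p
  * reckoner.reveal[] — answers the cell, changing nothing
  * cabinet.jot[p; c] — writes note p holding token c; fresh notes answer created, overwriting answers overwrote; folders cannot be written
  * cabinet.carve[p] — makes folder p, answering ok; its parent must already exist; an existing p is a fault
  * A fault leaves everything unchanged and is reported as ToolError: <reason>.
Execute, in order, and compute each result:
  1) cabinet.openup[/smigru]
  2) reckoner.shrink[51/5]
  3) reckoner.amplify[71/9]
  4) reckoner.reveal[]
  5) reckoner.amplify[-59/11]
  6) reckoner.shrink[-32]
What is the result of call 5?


I call cabinet.openup with p→/smigru, — result: plebro.
Now I run reckoner.shrink with x→51/5, yielding -51/5.
Now I run reckoner.amplify with x→71/9, → -1207/15.
Now I run reckoner.reveal, which returns -1207/15.
Now I run reckoner.amplify with x→-59/11, — result: 71213/165.
I try reckoner.shrink with x→-32, and get 76493/165.

Answer: 71213/165


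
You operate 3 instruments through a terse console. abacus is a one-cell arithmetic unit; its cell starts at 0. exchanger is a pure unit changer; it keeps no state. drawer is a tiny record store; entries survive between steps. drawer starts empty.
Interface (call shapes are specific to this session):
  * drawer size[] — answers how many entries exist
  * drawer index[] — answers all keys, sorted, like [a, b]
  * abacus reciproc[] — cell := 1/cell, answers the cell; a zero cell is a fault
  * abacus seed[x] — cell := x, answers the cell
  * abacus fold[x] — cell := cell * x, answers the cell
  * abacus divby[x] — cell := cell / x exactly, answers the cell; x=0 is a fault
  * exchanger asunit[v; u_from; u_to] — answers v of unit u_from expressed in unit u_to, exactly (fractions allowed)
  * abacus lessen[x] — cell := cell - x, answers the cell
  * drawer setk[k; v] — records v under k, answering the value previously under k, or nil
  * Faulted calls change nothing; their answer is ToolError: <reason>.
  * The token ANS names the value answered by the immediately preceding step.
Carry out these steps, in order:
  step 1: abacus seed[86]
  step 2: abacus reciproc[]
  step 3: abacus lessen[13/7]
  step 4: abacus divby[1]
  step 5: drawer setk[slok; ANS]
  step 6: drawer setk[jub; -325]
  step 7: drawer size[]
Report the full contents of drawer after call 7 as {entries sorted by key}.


Answer: {jub=-325, slok=-1111/602}

Derivation:
% abacus seed 86
:: 86
% abacus reciproc
:: 1/86
% abacus lessen 13/7
:: -1111/602
% abacus divby 1
:: -1111/602
% drawer setk slok ANS
:: nil
% drawer setk jub -325
:: nil
% drawer size
:: 2


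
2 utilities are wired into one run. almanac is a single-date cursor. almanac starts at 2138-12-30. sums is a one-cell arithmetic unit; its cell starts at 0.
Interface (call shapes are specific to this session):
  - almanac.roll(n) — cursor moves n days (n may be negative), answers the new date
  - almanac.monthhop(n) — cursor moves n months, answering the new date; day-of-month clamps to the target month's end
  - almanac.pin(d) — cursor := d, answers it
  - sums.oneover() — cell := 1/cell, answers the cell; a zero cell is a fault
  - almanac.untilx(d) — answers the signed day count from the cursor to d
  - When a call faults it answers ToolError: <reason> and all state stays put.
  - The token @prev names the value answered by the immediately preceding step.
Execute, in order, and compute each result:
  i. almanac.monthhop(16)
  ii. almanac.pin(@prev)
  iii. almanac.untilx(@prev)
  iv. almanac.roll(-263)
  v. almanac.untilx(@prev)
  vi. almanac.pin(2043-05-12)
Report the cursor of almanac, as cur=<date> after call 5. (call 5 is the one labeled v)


Answer: cur=2139-08-11

Derivation:
Now I run monthhop passing n=16, and observe 2140-04-30.
I call pin passing d=@prev, and see 2140-04-30.
Then untilx passing d=@prev, yielding 0.
Next I call roll passing n=-263, giving 2139-08-11.
I use untilx passing d=@prev, and see 0.
Invoking pin passing d=2043-05-12, yielding 2043-05-12.


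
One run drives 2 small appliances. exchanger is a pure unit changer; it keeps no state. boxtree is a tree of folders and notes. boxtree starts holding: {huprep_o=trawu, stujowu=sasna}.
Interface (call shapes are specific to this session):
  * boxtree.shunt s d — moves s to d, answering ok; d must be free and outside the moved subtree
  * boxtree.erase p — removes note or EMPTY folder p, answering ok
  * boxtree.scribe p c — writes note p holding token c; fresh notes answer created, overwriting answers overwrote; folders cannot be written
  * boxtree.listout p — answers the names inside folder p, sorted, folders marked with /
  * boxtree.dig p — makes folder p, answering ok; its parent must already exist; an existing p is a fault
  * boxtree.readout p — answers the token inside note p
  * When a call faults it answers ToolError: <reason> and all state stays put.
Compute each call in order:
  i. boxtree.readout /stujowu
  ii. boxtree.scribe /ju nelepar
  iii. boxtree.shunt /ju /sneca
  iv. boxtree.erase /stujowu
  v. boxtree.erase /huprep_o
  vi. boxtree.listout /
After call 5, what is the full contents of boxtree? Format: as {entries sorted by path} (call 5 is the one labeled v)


Now I run readout on p→/stujowu, — result: sasna.
I call scribe on p→/ju, c→nelepar, → created.
Now I run shunt on s→/ju, d→/sneca: ok.
I use erase on p→/stujowu, → ok.
I use erase on p→/huprep_o, — result: ok.
I try listout on p→/, → [sneca].

Answer: {sneca=nelepar}


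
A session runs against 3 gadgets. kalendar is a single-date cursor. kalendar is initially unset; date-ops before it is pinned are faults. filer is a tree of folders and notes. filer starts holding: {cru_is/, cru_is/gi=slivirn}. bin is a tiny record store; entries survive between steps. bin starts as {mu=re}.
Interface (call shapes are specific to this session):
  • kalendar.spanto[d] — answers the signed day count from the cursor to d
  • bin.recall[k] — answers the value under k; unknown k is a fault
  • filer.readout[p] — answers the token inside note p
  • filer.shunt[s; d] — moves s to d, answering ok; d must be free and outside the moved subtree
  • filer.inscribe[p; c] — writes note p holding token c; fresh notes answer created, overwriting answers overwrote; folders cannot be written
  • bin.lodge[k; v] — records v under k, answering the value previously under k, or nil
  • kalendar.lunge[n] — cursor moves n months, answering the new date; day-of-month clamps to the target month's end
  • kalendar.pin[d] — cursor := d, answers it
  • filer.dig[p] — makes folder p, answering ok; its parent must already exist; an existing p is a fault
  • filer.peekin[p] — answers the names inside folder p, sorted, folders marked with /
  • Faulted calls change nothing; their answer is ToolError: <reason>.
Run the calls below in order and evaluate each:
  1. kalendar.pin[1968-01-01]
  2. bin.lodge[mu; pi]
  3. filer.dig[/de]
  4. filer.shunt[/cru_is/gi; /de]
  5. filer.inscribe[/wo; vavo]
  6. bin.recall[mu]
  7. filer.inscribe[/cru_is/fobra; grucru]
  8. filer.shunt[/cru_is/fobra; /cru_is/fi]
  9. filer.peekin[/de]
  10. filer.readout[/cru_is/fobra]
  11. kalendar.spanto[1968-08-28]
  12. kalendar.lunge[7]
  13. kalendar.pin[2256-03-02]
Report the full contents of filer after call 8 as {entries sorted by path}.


Answer: {cru_is/, cru_is/fi=grucru, cru_is/gi=slivirn, de/, wo=vavo}

Derivation:
Act: kalendar.pin[d: 1968-01-01]
Obs: 1968-01-01
Act: bin.lodge[k: mu; v: pi]
Obs: re
Act: filer.dig[p: /de]
Obs: ok
Act: filer.shunt[s: /cru_is/gi; d: /de]
Obs: ToolError: exists
Act: filer.inscribe[p: /wo; c: vavo]
Obs: created
Act: bin.recall[k: mu]
Obs: pi
Act: filer.inscribe[p: /cru_is/fobra; c: grucru]
Obs: created
Act: filer.shunt[s: /cru_is/fobra; d: /cru_is/fi]
Obs: ok
Act: filer.peekin[p: /de]
Obs: []
Act: filer.readout[p: /cru_is/fobra]
Obs: ToolError: not found
Act: kalendar.spanto[d: 1968-08-28]
Obs: 240
Act: kalendar.lunge[n: 7]
Obs: 1968-08-01
Act: kalendar.pin[d: 2256-03-02]
Obs: 2256-03-02


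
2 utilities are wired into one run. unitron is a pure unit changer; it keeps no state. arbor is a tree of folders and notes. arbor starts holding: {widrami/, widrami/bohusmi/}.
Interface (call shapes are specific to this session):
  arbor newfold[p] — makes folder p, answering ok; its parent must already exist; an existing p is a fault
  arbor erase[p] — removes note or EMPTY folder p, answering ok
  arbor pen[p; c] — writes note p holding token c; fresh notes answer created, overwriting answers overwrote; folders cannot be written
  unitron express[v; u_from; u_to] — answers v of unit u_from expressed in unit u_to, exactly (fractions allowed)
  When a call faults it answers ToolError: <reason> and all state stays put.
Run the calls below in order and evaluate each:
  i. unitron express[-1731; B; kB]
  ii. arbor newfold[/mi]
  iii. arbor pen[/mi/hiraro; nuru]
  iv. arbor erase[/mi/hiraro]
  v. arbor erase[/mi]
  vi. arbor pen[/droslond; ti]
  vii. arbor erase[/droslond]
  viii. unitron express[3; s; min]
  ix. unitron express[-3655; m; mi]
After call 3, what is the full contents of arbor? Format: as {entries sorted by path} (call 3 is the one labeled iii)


$ unitron express -1731 B kB
[out] -1731/1000
$ arbor newfold /mi
[out] ok
$ arbor pen /mi/hiraro nuru
[out] created
$ arbor erase /mi/hiraro
[out] ok
$ arbor erase /mi
[out] ok
$ arbor pen /droslond ti
[out] created
$ arbor erase /droslond
[out] ok
$ unitron express 3 s min
[out] 1/20
$ unitron express -3655 m mi
[out] -456875/201168

Answer: {mi/, mi/hiraro=nuru, widrami/, widrami/bohusmi/}


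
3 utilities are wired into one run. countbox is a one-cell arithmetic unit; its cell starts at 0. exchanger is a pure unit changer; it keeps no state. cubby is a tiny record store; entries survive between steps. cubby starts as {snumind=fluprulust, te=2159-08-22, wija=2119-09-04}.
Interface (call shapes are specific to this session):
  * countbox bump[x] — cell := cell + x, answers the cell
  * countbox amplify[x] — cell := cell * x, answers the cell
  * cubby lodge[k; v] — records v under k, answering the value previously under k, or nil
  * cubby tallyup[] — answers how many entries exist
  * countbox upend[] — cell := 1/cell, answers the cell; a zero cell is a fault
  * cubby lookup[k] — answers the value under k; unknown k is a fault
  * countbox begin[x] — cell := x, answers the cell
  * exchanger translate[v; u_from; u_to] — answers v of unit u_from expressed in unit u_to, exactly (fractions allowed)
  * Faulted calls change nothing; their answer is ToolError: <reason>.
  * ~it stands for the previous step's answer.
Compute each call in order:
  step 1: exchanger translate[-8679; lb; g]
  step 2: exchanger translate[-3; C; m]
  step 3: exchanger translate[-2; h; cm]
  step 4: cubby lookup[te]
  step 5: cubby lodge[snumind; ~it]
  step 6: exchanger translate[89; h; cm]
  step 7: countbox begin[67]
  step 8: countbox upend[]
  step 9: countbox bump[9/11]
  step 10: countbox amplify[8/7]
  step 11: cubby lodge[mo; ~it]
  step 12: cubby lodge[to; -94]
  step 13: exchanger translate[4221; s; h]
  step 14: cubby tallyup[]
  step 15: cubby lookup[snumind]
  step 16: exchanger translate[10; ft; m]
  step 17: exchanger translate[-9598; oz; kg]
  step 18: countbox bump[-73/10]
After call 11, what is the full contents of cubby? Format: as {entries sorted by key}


# 1. exchanger translate(v→-8679, u_from→lb, u_to→g) -> -393672817923/100000
# 2. exchanger translate(v→-3, u_from→C, u_to→m) -> ToolError: incompatible units
# 3. exchanger translate(v→-2, u_from→h, u_to→cm) -> ToolError: incompatible units
# 4. cubby lookup(k→te) -> 2159-08-22
# 5. cubby lodge(k→snumind, v→~it) -> fluprulust
# 6. exchanger translate(v→89, u_from→h, u_to→cm) -> ToolError: incompatible units
# 7. countbox begin(x→67) -> 67
# 8. countbox upend() -> 1/67
# 9. countbox bump(x→9/11) -> 614/737
# 10. countbox amplify(x→8/7) -> 4912/5159
# 11. cubby lodge(k→mo, v→~it) -> nil
# 12. cubby lodge(k→to, v→-94) -> nil
# 13. exchanger translate(v→4221, u_from→s, u_to→h) -> 469/400
# 14. cubby tallyup() -> 5
# 15. cubby lookup(k→snumind) -> 2159-08-22
# 16. exchanger translate(v→10, u_from→ft, u_to→m) -> 381/125
# 17. exchanger translate(v→-9598, u_from→oz, u_to→kg) -> -217678978363/800000000
# 18. countbox bump(x→-73/10) -> -327487/51590

Answer: {mo=4912/5159, snumind=2159-08-22, te=2159-08-22, wija=2119-09-04}


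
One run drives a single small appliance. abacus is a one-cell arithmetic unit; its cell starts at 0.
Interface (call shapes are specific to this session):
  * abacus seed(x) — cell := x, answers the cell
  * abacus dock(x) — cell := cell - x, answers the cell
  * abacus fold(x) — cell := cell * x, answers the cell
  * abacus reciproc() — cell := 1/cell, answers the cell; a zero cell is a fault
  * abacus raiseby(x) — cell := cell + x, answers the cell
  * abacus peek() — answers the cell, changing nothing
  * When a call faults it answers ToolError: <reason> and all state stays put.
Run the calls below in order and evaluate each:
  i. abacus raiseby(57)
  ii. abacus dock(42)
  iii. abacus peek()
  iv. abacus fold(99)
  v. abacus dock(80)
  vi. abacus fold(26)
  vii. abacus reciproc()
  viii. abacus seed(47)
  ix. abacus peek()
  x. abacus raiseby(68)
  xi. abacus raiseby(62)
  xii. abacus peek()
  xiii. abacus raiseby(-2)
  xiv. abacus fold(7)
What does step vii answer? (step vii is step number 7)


Answer: 1/36530

Derivation:
% abacus raiseby x=57
[out] 57
% abacus dock x=42
[out] 15
% abacus peek
[out] 15
% abacus fold x=99
[out] 1485
% abacus dock x=80
[out] 1405
% abacus fold x=26
[out] 36530
% abacus reciproc
[out] 1/36530
% abacus seed x=47
[out] 47
% abacus peek
[out] 47
% abacus raiseby x=68
[out] 115
% abacus raiseby x=62
[out] 177
% abacus peek
[out] 177
% abacus raiseby x=-2
[out] 175
% abacus fold x=7
[out] 1225


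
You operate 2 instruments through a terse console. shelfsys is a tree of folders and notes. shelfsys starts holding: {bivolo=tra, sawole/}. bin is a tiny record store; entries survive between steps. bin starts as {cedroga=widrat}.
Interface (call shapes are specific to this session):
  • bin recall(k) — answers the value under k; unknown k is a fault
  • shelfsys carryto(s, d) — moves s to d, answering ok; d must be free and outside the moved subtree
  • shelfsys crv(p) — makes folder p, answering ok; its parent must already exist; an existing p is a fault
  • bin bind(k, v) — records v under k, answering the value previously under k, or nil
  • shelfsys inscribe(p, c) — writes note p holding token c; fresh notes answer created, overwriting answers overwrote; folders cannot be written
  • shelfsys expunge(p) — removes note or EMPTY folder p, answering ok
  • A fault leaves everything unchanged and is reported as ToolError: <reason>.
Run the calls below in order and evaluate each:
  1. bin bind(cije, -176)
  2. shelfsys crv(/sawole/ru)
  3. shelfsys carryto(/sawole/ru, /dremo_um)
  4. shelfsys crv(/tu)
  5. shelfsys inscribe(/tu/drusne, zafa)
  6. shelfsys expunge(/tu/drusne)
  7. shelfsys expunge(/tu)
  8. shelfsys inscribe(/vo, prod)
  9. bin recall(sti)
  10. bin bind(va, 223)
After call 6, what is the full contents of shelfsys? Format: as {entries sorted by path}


Answer: {bivolo=tra, dremo_um/, sawole/, tu/}

Derivation:
→ bin bind(k: cije, v: -176)
← nil
→ shelfsys crv(p: /sawole/ru)
← ok
→ shelfsys carryto(s: /sawole/ru, d: /dremo_um)
← ok
→ shelfsys crv(p: /tu)
← ok
→ shelfsys inscribe(p: /tu/drusne, c: zafa)
← created
→ shelfsys expunge(p: /tu/drusne)
← ok
→ shelfsys expunge(p: /tu)
← ok
→ shelfsys inscribe(p: /vo, c: prod)
← created
→ bin recall(k: sti)
← ToolError: no such key sti
→ bin bind(k: va, v: 223)
← nil


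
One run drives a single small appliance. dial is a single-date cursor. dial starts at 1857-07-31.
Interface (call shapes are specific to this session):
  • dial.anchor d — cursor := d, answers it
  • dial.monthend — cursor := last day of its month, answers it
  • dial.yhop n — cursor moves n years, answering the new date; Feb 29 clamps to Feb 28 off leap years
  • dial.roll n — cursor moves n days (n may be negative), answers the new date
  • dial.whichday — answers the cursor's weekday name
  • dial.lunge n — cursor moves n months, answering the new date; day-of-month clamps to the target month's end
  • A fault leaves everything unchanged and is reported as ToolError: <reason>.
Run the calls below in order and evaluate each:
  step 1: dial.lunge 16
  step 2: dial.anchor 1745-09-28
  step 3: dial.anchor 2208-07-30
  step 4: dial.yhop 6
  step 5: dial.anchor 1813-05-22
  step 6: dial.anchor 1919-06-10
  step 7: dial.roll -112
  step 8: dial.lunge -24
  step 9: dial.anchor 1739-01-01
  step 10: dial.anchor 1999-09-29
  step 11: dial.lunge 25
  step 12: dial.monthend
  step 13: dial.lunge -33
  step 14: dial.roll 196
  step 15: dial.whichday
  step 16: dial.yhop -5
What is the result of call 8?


Step: dial.lunge[n→16]
Result: 1858-11-30
Step: dial.anchor[d→1745-09-28]
Result: 1745-09-28
Step: dial.anchor[d→2208-07-30]
Result: 2208-07-30
Step: dial.yhop[n→6]
Result: 2214-07-30
Step: dial.anchor[d→1813-05-22]
Result: 1813-05-22
Step: dial.anchor[d→1919-06-10]
Result: 1919-06-10
Step: dial.roll[n→-112]
Result: 1919-02-18
Step: dial.lunge[n→-24]
Result: 1917-02-18
Step: dial.anchor[d→1739-01-01]
Result: 1739-01-01
Step: dial.anchor[d→1999-09-29]
Result: 1999-09-29
Step: dial.lunge[n→25]
Result: 2001-10-29
Step: dial.monthend[]
Result: 2001-10-31
Step: dial.lunge[n→-33]
Result: 1999-01-31
Step: dial.roll[n→196]
Result: 1999-08-15
Step: dial.whichday[]
Result: Sunday
Step: dial.yhop[n→-5]
Result: 1994-08-15

Answer: 1917-02-18


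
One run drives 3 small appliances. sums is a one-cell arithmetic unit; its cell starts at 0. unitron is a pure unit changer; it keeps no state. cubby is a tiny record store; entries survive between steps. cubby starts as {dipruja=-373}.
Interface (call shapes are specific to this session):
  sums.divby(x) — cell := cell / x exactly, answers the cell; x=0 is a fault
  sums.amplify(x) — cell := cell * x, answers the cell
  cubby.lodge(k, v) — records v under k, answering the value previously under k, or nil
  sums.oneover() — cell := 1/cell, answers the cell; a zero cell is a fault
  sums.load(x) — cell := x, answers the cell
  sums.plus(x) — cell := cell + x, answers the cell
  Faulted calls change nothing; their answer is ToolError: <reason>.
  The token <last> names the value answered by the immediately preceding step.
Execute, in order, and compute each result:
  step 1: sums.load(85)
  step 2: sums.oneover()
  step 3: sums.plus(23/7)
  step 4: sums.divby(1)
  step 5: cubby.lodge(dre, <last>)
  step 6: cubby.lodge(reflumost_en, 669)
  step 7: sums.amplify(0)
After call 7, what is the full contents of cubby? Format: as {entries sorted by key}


→ load(x→85)
← 85
→ oneover()
← 1/85
→ plus(x→23/7)
← 1962/595
→ divby(x→1)
← 1962/595
→ lodge(k→dre, v→<last>)
← nil
→ lodge(k→reflumost_en, v→669)
← nil
→ amplify(x→0)
← 0

Answer: {dipruja=-373, dre=1962/595, reflumost_en=669}


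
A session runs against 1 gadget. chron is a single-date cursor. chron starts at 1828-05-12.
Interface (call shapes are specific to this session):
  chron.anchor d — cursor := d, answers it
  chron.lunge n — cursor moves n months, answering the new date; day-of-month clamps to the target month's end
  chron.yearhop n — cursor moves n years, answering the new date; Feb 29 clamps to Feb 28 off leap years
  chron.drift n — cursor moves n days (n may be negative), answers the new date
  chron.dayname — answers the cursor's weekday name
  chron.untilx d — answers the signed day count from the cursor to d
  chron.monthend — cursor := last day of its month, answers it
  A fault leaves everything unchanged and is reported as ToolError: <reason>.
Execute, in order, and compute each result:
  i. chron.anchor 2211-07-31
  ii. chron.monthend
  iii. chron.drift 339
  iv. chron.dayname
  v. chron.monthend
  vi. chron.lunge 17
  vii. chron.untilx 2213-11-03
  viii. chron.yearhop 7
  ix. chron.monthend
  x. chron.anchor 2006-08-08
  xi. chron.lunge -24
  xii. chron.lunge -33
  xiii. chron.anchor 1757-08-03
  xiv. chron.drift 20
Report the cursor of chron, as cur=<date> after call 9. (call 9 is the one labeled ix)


Answer: cur=2220-12-31

Derivation:
I use chron.anchor on d='2211-07-31', giving 2211-07-31.
Next I call chron.monthend, which returns 2211-07-31.
I call chron.drift on n='339', — result: 2212-07-04.
I invoke chron.dayname, giving Saturday.
Then chron.monthend(), yielding 2212-07-31.
Next I call chron.lunge on n='17', yielding 2213-12-31.
I try chron.untilx on d='2213-11-03', and observe -58.
Invoking chron.yearhop on n='7', → 2220-12-31.
Next I call chron.monthend(), and observe 2220-12-31.
I try chron.anchor on d='2006-08-08', and get 2006-08-08.
Now I run chron.lunge on n='-24': 2004-08-08.
Invoking chron.lunge on n='-33', yielding 2001-11-08.
I try chron.anchor on d='1757-08-03', and get 1757-08-03.
Using chron.drift on n='20', and see 1757-08-23.


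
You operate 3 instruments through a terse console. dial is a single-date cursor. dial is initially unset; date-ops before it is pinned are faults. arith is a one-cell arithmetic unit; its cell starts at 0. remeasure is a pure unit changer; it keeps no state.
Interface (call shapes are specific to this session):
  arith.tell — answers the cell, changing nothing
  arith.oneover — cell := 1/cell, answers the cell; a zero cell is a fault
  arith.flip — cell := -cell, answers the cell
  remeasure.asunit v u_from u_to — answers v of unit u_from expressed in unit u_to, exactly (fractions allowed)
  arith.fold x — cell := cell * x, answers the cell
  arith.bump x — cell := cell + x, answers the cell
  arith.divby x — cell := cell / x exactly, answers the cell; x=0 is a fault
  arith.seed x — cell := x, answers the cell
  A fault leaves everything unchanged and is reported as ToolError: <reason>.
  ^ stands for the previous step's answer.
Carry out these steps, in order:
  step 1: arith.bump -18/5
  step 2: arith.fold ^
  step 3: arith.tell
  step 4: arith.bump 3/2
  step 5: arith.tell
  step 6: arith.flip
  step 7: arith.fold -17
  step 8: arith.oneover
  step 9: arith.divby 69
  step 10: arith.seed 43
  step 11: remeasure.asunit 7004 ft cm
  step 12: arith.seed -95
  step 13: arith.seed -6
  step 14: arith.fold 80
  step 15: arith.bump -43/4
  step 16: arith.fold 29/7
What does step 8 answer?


Answer: 50/12291

Derivation:
-- 1. arith.bump(x: -18/5) => -18/5
-- 2. arith.fold(x: ^) => 324/25
-- 3. arith.tell() => 324/25
-- 4. arith.bump(x: 3/2) => 723/50
-- 5. arith.tell() => 723/50
-- 6. arith.flip() => -723/50
-- 7. arith.fold(x: -17) => 12291/50
-- 8. arith.oneover() => 50/12291
-- 9. arith.divby(x: 69) => 50/848079
-- 10. arith.seed(x: 43) => 43
-- 11. remeasure.asunit(v: 7004, u_from: ft, u_to: cm) => 5337048/25
-- 12. arith.seed(x: -95) => -95
-- 13. arith.seed(x: -6) => -6
-- 14. arith.fold(x: 80) => -480
-- 15. arith.bump(x: -43/4) => -1963/4
-- 16. arith.fold(x: 29/7) => -56927/28


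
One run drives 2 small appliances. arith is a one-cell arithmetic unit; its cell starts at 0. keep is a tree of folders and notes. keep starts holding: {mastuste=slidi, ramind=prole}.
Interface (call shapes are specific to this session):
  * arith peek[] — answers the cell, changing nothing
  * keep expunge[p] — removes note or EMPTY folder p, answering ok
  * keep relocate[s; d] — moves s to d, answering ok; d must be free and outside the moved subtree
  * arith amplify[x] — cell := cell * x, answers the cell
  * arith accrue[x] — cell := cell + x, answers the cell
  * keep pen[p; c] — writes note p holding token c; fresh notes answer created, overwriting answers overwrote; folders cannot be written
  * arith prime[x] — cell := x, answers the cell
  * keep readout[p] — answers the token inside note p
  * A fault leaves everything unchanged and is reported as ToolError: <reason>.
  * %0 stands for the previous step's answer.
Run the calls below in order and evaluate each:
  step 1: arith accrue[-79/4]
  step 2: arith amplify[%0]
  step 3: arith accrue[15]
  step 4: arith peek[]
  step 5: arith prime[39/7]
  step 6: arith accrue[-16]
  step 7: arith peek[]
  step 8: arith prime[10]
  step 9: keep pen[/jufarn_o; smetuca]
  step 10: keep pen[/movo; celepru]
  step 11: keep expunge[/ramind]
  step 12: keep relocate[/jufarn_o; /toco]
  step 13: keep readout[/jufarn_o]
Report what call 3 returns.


Answer: 6481/16

Derivation:
CALL arith accrue[x→-79/4]
RET  -79/4
CALL arith amplify[x→%0]
RET  6241/16
CALL arith accrue[x→15]
RET  6481/16
CALL arith peek[]
RET  6481/16
CALL arith prime[x→39/7]
RET  39/7
CALL arith accrue[x→-16]
RET  -73/7
CALL arith peek[]
RET  -73/7
CALL arith prime[x→10]
RET  10
CALL keep pen[p→/jufarn_o; c→smetuca]
RET  created
CALL keep pen[p→/movo; c→celepru]
RET  created
CALL keep expunge[p→/ramind]
RET  ok
CALL keep relocate[s→/jufarn_o; d→/toco]
RET  ok
CALL keep readout[p→/jufarn_o]
RET  ToolError: not found


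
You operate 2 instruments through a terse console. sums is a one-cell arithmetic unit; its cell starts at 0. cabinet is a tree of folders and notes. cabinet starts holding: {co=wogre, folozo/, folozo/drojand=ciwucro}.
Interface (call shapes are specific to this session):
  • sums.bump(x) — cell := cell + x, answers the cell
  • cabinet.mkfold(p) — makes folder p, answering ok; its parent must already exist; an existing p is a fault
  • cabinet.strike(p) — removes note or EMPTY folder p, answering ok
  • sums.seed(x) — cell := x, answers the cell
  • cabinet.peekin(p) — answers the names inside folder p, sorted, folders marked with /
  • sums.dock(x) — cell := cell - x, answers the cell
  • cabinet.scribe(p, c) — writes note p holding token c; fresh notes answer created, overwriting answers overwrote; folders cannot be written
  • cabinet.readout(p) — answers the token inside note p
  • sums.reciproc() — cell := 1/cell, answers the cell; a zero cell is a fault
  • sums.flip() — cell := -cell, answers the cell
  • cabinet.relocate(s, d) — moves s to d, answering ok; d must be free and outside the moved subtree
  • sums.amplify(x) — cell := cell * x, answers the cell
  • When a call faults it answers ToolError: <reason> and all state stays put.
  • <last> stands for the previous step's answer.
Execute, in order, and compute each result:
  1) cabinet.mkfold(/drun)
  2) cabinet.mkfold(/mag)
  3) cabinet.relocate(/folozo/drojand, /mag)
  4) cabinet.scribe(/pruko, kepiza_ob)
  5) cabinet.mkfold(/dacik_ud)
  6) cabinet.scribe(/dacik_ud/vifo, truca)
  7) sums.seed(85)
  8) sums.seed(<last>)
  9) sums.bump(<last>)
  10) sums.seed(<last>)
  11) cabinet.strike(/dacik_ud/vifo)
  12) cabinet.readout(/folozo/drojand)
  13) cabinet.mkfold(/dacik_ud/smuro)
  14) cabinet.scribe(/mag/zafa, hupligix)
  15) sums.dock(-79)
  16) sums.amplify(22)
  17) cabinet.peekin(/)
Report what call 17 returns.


Answer: [co, dacik_ud/, drun/, folozo/, mag/, pruko]

Derivation:
CALL mkfold[p: /drun]
RET  ok
CALL mkfold[p: /mag]
RET  ok
CALL relocate[s: /folozo/drojand; d: /mag]
RET  ToolError: exists
CALL scribe[p: /pruko; c: kepiza_ob]
RET  created
CALL mkfold[p: /dacik_ud]
RET  ok
CALL scribe[p: /dacik_ud/vifo; c: truca]
RET  created
CALL seed[x: 85]
RET  85
CALL seed[x: <last>]
RET  85
CALL bump[x: <last>]
RET  170
CALL seed[x: <last>]
RET  170
CALL strike[p: /dacik_ud/vifo]
RET  ok
CALL readout[p: /folozo/drojand]
RET  ciwucro
CALL mkfold[p: /dacik_ud/smuro]
RET  ok
CALL scribe[p: /mag/zafa; c: hupligix]
RET  created
CALL dock[x: -79]
RET  249
CALL amplify[x: 22]
RET  5478
CALL peekin[p: /]
RET  [co, dacik_ud/, drun/, folozo/, mag/, pruko]


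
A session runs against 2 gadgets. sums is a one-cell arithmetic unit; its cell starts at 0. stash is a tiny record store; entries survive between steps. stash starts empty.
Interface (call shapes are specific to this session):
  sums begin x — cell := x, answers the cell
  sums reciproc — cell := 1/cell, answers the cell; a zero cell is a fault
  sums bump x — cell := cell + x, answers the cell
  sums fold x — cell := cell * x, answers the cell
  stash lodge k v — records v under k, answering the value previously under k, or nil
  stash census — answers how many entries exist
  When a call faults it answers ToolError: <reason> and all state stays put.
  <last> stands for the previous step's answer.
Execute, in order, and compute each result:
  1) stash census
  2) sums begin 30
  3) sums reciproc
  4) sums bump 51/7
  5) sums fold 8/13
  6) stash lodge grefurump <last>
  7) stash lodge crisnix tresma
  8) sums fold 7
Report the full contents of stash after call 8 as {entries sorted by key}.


>> stash census()
<< 0
>> sums begin(x→30)
<< 30
>> sums reciproc()
<< 1/30
>> sums bump(x→51/7)
<< 1537/210
>> sums fold(x→8/13)
<< 6148/1365
>> stash lodge(k→grefurump, v→<last>)
<< nil
>> stash lodge(k→crisnix, v→tresma)
<< nil
>> sums fold(x→7)
<< 6148/195

Answer: {crisnix=tresma, grefurump=6148/1365}
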